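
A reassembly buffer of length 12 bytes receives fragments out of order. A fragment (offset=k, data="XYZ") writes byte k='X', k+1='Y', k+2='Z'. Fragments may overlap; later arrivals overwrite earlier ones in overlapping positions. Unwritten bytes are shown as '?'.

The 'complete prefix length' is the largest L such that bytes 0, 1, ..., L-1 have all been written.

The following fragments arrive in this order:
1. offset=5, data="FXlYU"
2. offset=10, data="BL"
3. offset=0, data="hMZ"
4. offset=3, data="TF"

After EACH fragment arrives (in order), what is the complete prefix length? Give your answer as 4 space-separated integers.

Fragment 1: offset=5 data="FXlYU" -> buffer=?????FXlYU?? -> prefix_len=0
Fragment 2: offset=10 data="BL" -> buffer=?????FXlYUBL -> prefix_len=0
Fragment 3: offset=0 data="hMZ" -> buffer=hMZ??FXlYUBL -> prefix_len=3
Fragment 4: offset=3 data="TF" -> buffer=hMZTFFXlYUBL -> prefix_len=12

Answer: 0 0 3 12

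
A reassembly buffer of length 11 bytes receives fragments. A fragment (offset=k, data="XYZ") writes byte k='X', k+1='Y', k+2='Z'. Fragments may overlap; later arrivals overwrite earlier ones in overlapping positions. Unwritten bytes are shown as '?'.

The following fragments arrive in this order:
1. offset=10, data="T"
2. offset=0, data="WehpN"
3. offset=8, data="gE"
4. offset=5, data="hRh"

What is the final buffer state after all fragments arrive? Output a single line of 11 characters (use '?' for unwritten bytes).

Fragment 1: offset=10 data="T" -> buffer=??????????T
Fragment 2: offset=0 data="WehpN" -> buffer=WehpN?????T
Fragment 3: offset=8 data="gE" -> buffer=WehpN???gET
Fragment 4: offset=5 data="hRh" -> buffer=WehpNhRhgET

Answer: WehpNhRhgET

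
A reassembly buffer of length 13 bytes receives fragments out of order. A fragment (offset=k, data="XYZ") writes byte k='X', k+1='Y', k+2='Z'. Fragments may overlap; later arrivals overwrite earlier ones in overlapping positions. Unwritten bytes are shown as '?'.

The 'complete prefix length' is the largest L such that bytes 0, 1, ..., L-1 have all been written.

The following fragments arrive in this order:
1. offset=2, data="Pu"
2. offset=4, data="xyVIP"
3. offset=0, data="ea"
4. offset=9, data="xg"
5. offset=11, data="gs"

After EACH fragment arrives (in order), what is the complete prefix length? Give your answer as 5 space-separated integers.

Fragment 1: offset=2 data="Pu" -> buffer=??Pu????????? -> prefix_len=0
Fragment 2: offset=4 data="xyVIP" -> buffer=??PuxyVIP???? -> prefix_len=0
Fragment 3: offset=0 data="ea" -> buffer=eaPuxyVIP???? -> prefix_len=9
Fragment 4: offset=9 data="xg" -> buffer=eaPuxyVIPxg?? -> prefix_len=11
Fragment 5: offset=11 data="gs" -> buffer=eaPuxyVIPxggs -> prefix_len=13

Answer: 0 0 9 11 13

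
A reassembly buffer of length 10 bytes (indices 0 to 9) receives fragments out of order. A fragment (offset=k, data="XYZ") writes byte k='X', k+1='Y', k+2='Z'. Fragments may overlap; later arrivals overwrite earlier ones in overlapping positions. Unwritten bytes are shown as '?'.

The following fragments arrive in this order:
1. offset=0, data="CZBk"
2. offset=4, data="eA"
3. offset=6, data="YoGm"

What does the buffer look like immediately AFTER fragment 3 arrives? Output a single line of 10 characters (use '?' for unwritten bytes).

Answer: CZBkeAYoGm

Derivation:
Fragment 1: offset=0 data="CZBk" -> buffer=CZBk??????
Fragment 2: offset=4 data="eA" -> buffer=CZBkeA????
Fragment 3: offset=6 data="YoGm" -> buffer=CZBkeAYoGm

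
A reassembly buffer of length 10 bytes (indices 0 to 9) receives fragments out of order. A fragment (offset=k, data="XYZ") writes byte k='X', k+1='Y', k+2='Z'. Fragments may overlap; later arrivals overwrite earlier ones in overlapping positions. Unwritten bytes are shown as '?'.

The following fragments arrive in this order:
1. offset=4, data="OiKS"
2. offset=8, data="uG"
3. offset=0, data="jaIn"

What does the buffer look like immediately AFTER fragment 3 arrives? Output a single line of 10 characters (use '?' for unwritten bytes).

Answer: jaInOiKSuG

Derivation:
Fragment 1: offset=4 data="OiKS" -> buffer=????OiKS??
Fragment 2: offset=8 data="uG" -> buffer=????OiKSuG
Fragment 3: offset=0 data="jaIn" -> buffer=jaInOiKSuG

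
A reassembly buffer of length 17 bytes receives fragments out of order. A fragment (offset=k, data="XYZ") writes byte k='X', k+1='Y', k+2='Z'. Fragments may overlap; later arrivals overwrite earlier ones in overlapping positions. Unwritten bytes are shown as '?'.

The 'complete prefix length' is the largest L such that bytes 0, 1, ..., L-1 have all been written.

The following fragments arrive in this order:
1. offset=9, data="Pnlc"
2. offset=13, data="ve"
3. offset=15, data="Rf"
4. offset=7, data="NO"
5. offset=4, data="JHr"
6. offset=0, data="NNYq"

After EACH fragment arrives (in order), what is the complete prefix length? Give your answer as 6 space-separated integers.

Answer: 0 0 0 0 0 17

Derivation:
Fragment 1: offset=9 data="Pnlc" -> buffer=?????????Pnlc???? -> prefix_len=0
Fragment 2: offset=13 data="ve" -> buffer=?????????Pnlcve?? -> prefix_len=0
Fragment 3: offset=15 data="Rf" -> buffer=?????????PnlcveRf -> prefix_len=0
Fragment 4: offset=7 data="NO" -> buffer=???????NOPnlcveRf -> prefix_len=0
Fragment 5: offset=4 data="JHr" -> buffer=????JHrNOPnlcveRf -> prefix_len=0
Fragment 6: offset=0 data="NNYq" -> buffer=NNYqJHrNOPnlcveRf -> prefix_len=17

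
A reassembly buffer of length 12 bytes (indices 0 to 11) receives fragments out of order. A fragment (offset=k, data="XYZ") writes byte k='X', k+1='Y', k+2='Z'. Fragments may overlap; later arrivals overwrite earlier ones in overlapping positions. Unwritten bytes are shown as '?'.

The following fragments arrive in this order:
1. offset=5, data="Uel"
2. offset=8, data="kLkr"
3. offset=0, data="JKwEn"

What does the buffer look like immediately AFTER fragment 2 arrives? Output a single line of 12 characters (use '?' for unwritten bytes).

Answer: ?????UelkLkr

Derivation:
Fragment 1: offset=5 data="Uel" -> buffer=?????Uel????
Fragment 2: offset=8 data="kLkr" -> buffer=?????UelkLkr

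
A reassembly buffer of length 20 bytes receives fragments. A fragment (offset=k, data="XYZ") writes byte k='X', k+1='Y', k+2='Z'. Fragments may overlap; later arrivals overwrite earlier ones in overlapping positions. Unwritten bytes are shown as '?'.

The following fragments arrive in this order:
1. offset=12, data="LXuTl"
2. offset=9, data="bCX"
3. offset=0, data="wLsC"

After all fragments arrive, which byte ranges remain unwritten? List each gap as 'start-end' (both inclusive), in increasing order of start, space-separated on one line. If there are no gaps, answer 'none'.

Fragment 1: offset=12 len=5
Fragment 2: offset=9 len=3
Fragment 3: offset=0 len=4
Gaps: 4-8 17-19

Answer: 4-8 17-19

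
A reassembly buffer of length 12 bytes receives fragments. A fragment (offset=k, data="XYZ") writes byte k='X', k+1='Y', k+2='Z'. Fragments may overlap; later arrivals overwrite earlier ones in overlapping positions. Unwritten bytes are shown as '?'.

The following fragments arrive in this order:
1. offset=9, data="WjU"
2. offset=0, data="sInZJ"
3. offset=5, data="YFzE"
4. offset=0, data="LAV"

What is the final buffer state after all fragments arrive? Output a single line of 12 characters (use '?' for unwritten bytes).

Answer: LAVZJYFzEWjU

Derivation:
Fragment 1: offset=9 data="WjU" -> buffer=?????????WjU
Fragment 2: offset=0 data="sInZJ" -> buffer=sInZJ????WjU
Fragment 3: offset=5 data="YFzE" -> buffer=sInZJYFzEWjU
Fragment 4: offset=0 data="LAV" -> buffer=LAVZJYFzEWjU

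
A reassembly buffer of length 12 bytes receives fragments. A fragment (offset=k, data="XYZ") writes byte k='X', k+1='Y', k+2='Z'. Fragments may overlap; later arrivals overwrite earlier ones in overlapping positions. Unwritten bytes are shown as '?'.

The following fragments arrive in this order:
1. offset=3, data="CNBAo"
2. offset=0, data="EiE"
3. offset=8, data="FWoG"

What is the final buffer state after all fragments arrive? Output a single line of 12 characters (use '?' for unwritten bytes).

Fragment 1: offset=3 data="CNBAo" -> buffer=???CNBAo????
Fragment 2: offset=0 data="EiE" -> buffer=EiECNBAo????
Fragment 3: offset=8 data="FWoG" -> buffer=EiECNBAoFWoG

Answer: EiECNBAoFWoG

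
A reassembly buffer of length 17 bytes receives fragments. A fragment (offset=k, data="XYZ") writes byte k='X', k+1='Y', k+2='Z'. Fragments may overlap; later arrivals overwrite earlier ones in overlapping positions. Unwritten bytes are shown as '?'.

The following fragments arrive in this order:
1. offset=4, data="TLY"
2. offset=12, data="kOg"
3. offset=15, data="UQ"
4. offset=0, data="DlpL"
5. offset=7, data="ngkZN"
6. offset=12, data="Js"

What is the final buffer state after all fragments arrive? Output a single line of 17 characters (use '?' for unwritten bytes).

Fragment 1: offset=4 data="TLY" -> buffer=????TLY??????????
Fragment 2: offset=12 data="kOg" -> buffer=????TLY?????kOg??
Fragment 3: offset=15 data="UQ" -> buffer=????TLY?????kOgUQ
Fragment 4: offset=0 data="DlpL" -> buffer=DlpLTLY?????kOgUQ
Fragment 5: offset=7 data="ngkZN" -> buffer=DlpLTLYngkZNkOgUQ
Fragment 6: offset=12 data="Js" -> buffer=DlpLTLYngkZNJsgUQ

Answer: DlpLTLYngkZNJsgUQ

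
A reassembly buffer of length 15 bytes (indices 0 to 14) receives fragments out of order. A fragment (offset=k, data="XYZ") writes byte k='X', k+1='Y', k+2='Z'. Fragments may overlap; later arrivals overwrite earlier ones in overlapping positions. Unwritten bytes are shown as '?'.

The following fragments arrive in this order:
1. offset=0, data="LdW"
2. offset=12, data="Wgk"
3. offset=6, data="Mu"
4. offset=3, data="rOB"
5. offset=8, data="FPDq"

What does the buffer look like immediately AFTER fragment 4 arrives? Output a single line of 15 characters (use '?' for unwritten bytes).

Fragment 1: offset=0 data="LdW" -> buffer=LdW????????????
Fragment 2: offset=12 data="Wgk" -> buffer=LdW?????????Wgk
Fragment 3: offset=6 data="Mu" -> buffer=LdW???Mu????Wgk
Fragment 4: offset=3 data="rOB" -> buffer=LdWrOBMu????Wgk

Answer: LdWrOBMu????Wgk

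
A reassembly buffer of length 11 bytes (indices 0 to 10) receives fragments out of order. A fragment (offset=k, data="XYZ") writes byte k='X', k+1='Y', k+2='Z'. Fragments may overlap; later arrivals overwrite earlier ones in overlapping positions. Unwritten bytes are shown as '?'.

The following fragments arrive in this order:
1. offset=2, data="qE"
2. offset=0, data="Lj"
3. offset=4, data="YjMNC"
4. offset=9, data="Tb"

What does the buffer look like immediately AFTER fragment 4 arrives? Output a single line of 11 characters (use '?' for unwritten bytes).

Answer: LjqEYjMNCTb

Derivation:
Fragment 1: offset=2 data="qE" -> buffer=??qE???????
Fragment 2: offset=0 data="Lj" -> buffer=LjqE???????
Fragment 3: offset=4 data="YjMNC" -> buffer=LjqEYjMNC??
Fragment 4: offset=9 data="Tb" -> buffer=LjqEYjMNCTb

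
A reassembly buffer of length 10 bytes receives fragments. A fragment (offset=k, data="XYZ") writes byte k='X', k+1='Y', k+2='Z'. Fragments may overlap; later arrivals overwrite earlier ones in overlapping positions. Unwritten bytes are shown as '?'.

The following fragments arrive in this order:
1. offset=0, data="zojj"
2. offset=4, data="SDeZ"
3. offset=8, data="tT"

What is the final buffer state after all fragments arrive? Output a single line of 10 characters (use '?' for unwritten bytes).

Answer: zojjSDeZtT

Derivation:
Fragment 1: offset=0 data="zojj" -> buffer=zojj??????
Fragment 2: offset=4 data="SDeZ" -> buffer=zojjSDeZ??
Fragment 3: offset=8 data="tT" -> buffer=zojjSDeZtT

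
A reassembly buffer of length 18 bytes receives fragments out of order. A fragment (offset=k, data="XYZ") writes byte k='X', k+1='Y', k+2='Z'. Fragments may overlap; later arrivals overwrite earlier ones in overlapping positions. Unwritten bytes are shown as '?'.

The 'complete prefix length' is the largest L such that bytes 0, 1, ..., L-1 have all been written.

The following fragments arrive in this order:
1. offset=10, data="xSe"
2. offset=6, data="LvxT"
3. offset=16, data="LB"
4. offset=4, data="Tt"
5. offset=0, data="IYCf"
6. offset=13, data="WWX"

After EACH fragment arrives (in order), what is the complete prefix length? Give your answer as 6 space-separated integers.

Fragment 1: offset=10 data="xSe" -> buffer=??????????xSe????? -> prefix_len=0
Fragment 2: offset=6 data="LvxT" -> buffer=??????LvxTxSe????? -> prefix_len=0
Fragment 3: offset=16 data="LB" -> buffer=??????LvxTxSe???LB -> prefix_len=0
Fragment 4: offset=4 data="Tt" -> buffer=????TtLvxTxSe???LB -> prefix_len=0
Fragment 5: offset=0 data="IYCf" -> buffer=IYCfTtLvxTxSe???LB -> prefix_len=13
Fragment 6: offset=13 data="WWX" -> buffer=IYCfTtLvxTxSeWWXLB -> prefix_len=18

Answer: 0 0 0 0 13 18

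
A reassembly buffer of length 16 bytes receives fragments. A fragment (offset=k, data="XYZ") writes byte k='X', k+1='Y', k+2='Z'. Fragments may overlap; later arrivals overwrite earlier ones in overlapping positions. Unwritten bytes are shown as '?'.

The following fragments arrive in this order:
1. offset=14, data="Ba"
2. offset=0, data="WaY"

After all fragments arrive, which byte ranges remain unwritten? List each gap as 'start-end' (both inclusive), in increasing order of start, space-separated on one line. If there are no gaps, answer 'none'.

Fragment 1: offset=14 len=2
Fragment 2: offset=0 len=3
Gaps: 3-13

Answer: 3-13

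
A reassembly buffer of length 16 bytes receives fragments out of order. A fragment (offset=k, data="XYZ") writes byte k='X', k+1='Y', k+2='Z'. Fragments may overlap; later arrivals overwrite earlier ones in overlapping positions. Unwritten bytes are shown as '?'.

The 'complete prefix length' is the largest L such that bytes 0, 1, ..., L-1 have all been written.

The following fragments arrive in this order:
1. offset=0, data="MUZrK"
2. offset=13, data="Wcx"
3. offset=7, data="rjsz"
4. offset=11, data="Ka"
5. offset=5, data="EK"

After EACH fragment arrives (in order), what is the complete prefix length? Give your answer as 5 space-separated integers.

Answer: 5 5 5 5 16

Derivation:
Fragment 1: offset=0 data="MUZrK" -> buffer=MUZrK??????????? -> prefix_len=5
Fragment 2: offset=13 data="Wcx" -> buffer=MUZrK????????Wcx -> prefix_len=5
Fragment 3: offset=7 data="rjsz" -> buffer=MUZrK??rjsz??Wcx -> prefix_len=5
Fragment 4: offset=11 data="Ka" -> buffer=MUZrK??rjszKaWcx -> prefix_len=5
Fragment 5: offset=5 data="EK" -> buffer=MUZrKEKrjszKaWcx -> prefix_len=16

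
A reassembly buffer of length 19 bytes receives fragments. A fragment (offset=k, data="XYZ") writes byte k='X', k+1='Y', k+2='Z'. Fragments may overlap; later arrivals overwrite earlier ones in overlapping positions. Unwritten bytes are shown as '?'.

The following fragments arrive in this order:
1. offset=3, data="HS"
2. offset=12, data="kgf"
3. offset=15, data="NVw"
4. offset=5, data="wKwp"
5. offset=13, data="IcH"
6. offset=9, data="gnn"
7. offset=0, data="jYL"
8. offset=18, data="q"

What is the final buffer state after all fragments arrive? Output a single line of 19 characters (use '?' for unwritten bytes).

Answer: jYLHSwKwpgnnkIcHVwq

Derivation:
Fragment 1: offset=3 data="HS" -> buffer=???HS??????????????
Fragment 2: offset=12 data="kgf" -> buffer=???HS???????kgf????
Fragment 3: offset=15 data="NVw" -> buffer=???HS???????kgfNVw?
Fragment 4: offset=5 data="wKwp" -> buffer=???HSwKwp???kgfNVw?
Fragment 5: offset=13 data="IcH" -> buffer=???HSwKwp???kIcHVw?
Fragment 6: offset=9 data="gnn" -> buffer=???HSwKwpgnnkIcHVw?
Fragment 7: offset=0 data="jYL" -> buffer=jYLHSwKwpgnnkIcHVw?
Fragment 8: offset=18 data="q" -> buffer=jYLHSwKwpgnnkIcHVwq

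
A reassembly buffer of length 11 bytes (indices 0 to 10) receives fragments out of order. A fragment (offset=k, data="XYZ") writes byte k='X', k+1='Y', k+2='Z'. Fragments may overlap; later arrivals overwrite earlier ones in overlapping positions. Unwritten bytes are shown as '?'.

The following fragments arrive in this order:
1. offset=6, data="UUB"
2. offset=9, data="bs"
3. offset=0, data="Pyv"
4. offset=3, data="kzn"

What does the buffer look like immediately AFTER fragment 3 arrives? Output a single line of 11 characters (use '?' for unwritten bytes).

Fragment 1: offset=6 data="UUB" -> buffer=??????UUB??
Fragment 2: offset=9 data="bs" -> buffer=??????UUBbs
Fragment 3: offset=0 data="Pyv" -> buffer=Pyv???UUBbs

Answer: Pyv???UUBbs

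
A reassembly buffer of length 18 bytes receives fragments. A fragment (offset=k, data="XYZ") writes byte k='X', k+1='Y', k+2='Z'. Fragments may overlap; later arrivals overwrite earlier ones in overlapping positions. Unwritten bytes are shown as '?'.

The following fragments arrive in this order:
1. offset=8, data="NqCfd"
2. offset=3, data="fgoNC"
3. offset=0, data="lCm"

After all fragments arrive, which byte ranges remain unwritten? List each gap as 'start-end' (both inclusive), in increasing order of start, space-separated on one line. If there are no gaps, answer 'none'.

Answer: 13-17

Derivation:
Fragment 1: offset=8 len=5
Fragment 2: offset=3 len=5
Fragment 3: offset=0 len=3
Gaps: 13-17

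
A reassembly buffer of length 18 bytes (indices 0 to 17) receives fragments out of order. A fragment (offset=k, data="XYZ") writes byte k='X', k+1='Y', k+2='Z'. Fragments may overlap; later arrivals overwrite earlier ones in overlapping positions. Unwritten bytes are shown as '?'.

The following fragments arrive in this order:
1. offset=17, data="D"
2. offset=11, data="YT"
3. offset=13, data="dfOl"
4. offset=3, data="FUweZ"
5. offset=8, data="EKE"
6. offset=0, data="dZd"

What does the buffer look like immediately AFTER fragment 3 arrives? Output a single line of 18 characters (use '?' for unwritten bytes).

Answer: ???????????YTdfOlD

Derivation:
Fragment 1: offset=17 data="D" -> buffer=?????????????????D
Fragment 2: offset=11 data="YT" -> buffer=???????????YT????D
Fragment 3: offset=13 data="dfOl" -> buffer=???????????YTdfOlD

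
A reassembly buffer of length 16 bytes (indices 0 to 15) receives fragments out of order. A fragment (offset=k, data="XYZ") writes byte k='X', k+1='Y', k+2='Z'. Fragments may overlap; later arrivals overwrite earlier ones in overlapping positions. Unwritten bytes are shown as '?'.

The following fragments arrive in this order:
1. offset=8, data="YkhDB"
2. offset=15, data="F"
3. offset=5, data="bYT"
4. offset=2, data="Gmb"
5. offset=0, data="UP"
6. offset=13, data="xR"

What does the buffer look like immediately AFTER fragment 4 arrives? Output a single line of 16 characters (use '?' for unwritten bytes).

Fragment 1: offset=8 data="YkhDB" -> buffer=????????YkhDB???
Fragment 2: offset=15 data="F" -> buffer=????????YkhDB??F
Fragment 3: offset=5 data="bYT" -> buffer=?????bYTYkhDB??F
Fragment 4: offset=2 data="Gmb" -> buffer=??GmbbYTYkhDB??F

Answer: ??GmbbYTYkhDB??F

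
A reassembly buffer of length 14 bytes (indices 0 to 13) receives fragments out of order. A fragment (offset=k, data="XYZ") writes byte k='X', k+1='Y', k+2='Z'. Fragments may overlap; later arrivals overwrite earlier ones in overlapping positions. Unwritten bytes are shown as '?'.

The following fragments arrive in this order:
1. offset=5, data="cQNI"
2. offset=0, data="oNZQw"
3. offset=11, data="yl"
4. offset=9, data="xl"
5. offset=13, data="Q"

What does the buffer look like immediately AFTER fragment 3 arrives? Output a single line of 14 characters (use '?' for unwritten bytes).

Fragment 1: offset=5 data="cQNI" -> buffer=?????cQNI?????
Fragment 2: offset=0 data="oNZQw" -> buffer=oNZQwcQNI?????
Fragment 3: offset=11 data="yl" -> buffer=oNZQwcQNI??yl?

Answer: oNZQwcQNI??yl?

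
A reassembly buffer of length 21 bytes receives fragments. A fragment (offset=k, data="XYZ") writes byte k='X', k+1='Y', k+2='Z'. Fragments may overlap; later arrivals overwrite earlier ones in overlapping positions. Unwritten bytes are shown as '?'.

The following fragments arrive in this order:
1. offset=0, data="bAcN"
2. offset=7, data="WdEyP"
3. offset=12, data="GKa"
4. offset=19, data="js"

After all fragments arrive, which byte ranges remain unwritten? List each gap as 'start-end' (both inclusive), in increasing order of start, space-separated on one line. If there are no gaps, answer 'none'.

Answer: 4-6 15-18

Derivation:
Fragment 1: offset=0 len=4
Fragment 2: offset=7 len=5
Fragment 3: offset=12 len=3
Fragment 4: offset=19 len=2
Gaps: 4-6 15-18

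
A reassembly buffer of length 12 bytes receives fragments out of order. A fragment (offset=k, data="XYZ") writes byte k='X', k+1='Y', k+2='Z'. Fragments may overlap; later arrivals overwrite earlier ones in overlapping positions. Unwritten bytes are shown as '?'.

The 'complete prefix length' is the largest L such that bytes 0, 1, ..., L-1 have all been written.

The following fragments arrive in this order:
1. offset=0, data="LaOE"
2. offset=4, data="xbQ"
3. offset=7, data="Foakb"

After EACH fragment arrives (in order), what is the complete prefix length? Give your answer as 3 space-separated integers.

Fragment 1: offset=0 data="LaOE" -> buffer=LaOE???????? -> prefix_len=4
Fragment 2: offset=4 data="xbQ" -> buffer=LaOExbQ????? -> prefix_len=7
Fragment 3: offset=7 data="Foakb" -> buffer=LaOExbQFoakb -> prefix_len=12

Answer: 4 7 12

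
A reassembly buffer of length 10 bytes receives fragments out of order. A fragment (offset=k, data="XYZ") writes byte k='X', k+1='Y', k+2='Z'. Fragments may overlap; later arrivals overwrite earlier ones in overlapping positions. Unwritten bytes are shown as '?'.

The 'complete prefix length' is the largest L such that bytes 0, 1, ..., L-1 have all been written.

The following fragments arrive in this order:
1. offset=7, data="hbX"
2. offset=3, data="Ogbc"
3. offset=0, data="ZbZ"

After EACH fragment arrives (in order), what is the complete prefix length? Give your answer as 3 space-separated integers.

Answer: 0 0 10

Derivation:
Fragment 1: offset=7 data="hbX" -> buffer=???????hbX -> prefix_len=0
Fragment 2: offset=3 data="Ogbc" -> buffer=???OgbchbX -> prefix_len=0
Fragment 3: offset=0 data="ZbZ" -> buffer=ZbZOgbchbX -> prefix_len=10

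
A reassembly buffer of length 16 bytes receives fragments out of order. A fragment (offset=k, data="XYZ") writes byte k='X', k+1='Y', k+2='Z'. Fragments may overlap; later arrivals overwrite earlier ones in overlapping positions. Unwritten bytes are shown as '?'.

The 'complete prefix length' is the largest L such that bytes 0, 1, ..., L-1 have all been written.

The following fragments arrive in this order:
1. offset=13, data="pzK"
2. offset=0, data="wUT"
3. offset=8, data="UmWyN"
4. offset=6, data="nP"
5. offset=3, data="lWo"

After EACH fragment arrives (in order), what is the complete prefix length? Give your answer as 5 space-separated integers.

Answer: 0 3 3 3 16

Derivation:
Fragment 1: offset=13 data="pzK" -> buffer=?????????????pzK -> prefix_len=0
Fragment 2: offset=0 data="wUT" -> buffer=wUT??????????pzK -> prefix_len=3
Fragment 3: offset=8 data="UmWyN" -> buffer=wUT?????UmWyNpzK -> prefix_len=3
Fragment 4: offset=6 data="nP" -> buffer=wUT???nPUmWyNpzK -> prefix_len=3
Fragment 5: offset=3 data="lWo" -> buffer=wUTlWonPUmWyNpzK -> prefix_len=16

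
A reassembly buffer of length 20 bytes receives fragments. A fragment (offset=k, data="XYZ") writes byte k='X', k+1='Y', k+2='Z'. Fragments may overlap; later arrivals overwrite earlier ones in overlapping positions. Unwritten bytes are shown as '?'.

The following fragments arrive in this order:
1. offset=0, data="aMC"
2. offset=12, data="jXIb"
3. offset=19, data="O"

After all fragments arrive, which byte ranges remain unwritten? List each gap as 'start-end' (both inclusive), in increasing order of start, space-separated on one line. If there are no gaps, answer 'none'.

Fragment 1: offset=0 len=3
Fragment 2: offset=12 len=4
Fragment 3: offset=19 len=1
Gaps: 3-11 16-18

Answer: 3-11 16-18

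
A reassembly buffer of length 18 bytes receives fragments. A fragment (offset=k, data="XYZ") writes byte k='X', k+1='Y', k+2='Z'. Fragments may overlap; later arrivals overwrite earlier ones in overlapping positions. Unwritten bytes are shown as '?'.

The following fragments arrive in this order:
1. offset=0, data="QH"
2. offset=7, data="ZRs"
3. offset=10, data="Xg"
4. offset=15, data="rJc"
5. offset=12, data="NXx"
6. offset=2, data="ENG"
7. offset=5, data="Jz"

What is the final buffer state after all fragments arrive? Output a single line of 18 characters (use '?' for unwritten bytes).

Answer: QHENGJzZRsXgNXxrJc

Derivation:
Fragment 1: offset=0 data="QH" -> buffer=QH????????????????
Fragment 2: offset=7 data="ZRs" -> buffer=QH?????ZRs????????
Fragment 3: offset=10 data="Xg" -> buffer=QH?????ZRsXg??????
Fragment 4: offset=15 data="rJc" -> buffer=QH?????ZRsXg???rJc
Fragment 5: offset=12 data="NXx" -> buffer=QH?????ZRsXgNXxrJc
Fragment 6: offset=2 data="ENG" -> buffer=QHENG??ZRsXgNXxrJc
Fragment 7: offset=5 data="Jz" -> buffer=QHENGJzZRsXgNXxrJc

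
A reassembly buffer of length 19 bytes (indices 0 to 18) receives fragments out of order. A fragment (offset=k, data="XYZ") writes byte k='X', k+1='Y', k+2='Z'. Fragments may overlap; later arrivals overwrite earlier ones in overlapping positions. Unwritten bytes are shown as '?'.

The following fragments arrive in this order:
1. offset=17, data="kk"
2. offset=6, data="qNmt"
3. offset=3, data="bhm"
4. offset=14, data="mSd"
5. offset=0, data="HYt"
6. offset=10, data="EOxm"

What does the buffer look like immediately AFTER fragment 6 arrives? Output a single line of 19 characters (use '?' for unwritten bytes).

Fragment 1: offset=17 data="kk" -> buffer=?????????????????kk
Fragment 2: offset=6 data="qNmt" -> buffer=??????qNmt???????kk
Fragment 3: offset=3 data="bhm" -> buffer=???bhmqNmt???????kk
Fragment 4: offset=14 data="mSd" -> buffer=???bhmqNmt????mSdkk
Fragment 5: offset=0 data="HYt" -> buffer=HYtbhmqNmt????mSdkk
Fragment 6: offset=10 data="EOxm" -> buffer=HYtbhmqNmtEOxmmSdkk

Answer: HYtbhmqNmtEOxmmSdkk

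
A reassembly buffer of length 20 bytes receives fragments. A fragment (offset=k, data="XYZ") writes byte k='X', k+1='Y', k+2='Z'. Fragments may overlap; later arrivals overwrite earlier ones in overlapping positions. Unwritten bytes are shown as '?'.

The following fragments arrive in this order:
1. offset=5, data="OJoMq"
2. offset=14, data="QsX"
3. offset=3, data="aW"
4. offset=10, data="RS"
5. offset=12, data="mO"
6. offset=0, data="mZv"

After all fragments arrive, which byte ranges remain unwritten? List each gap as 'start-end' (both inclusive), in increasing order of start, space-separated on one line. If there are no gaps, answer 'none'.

Answer: 17-19

Derivation:
Fragment 1: offset=5 len=5
Fragment 2: offset=14 len=3
Fragment 3: offset=3 len=2
Fragment 4: offset=10 len=2
Fragment 5: offset=12 len=2
Fragment 6: offset=0 len=3
Gaps: 17-19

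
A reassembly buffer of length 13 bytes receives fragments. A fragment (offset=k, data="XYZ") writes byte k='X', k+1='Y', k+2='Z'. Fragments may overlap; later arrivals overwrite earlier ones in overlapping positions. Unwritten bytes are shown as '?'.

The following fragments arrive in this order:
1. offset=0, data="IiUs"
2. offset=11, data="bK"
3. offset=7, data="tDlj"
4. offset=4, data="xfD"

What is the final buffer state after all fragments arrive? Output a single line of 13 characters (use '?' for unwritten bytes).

Fragment 1: offset=0 data="IiUs" -> buffer=IiUs?????????
Fragment 2: offset=11 data="bK" -> buffer=IiUs???????bK
Fragment 3: offset=7 data="tDlj" -> buffer=IiUs???tDljbK
Fragment 4: offset=4 data="xfD" -> buffer=IiUsxfDtDljbK

Answer: IiUsxfDtDljbK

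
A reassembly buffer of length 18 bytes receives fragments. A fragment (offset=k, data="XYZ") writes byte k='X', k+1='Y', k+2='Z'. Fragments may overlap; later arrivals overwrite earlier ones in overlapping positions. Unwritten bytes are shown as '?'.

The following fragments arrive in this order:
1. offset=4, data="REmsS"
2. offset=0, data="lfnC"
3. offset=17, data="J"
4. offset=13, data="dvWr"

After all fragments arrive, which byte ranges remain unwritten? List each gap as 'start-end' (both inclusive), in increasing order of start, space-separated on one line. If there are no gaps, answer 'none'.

Answer: 9-12

Derivation:
Fragment 1: offset=4 len=5
Fragment 2: offset=0 len=4
Fragment 3: offset=17 len=1
Fragment 4: offset=13 len=4
Gaps: 9-12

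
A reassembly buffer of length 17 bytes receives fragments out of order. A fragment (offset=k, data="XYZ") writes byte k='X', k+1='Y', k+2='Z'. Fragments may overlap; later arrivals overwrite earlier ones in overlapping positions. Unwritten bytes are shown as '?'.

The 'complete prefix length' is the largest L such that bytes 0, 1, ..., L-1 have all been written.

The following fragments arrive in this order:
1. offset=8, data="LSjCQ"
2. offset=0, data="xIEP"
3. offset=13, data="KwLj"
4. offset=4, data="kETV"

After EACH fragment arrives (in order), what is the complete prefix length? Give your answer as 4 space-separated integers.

Fragment 1: offset=8 data="LSjCQ" -> buffer=????????LSjCQ???? -> prefix_len=0
Fragment 2: offset=0 data="xIEP" -> buffer=xIEP????LSjCQ???? -> prefix_len=4
Fragment 3: offset=13 data="KwLj" -> buffer=xIEP????LSjCQKwLj -> prefix_len=4
Fragment 4: offset=4 data="kETV" -> buffer=xIEPkETVLSjCQKwLj -> prefix_len=17

Answer: 0 4 4 17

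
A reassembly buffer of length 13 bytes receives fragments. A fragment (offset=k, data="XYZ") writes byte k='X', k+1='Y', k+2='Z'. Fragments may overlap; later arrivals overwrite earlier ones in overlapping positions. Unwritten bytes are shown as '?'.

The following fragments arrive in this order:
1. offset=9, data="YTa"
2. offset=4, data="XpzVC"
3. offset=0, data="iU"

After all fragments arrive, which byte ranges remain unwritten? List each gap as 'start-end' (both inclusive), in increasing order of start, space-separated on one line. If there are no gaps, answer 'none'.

Answer: 2-3 12-12

Derivation:
Fragment 1: offset=9 len=3
Fragment 2: offset=4 len=5
Fragment 3: offset=0 len=2
Gaps: 2-3 12-12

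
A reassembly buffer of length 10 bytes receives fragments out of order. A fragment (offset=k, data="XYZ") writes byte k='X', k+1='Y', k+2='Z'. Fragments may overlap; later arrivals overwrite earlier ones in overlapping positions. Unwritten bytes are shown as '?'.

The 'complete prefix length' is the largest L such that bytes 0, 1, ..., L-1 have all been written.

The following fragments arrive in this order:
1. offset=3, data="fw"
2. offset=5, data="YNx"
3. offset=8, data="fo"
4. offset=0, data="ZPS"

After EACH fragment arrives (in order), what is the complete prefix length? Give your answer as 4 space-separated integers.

Fragment 1: offset=3 data="fw" -> buffer=???fw????? -> prefix_len=0
Fragment 2: offset=5 data="YNx" -> buffer=???fwYNx?? -> prefix_len=0
Fragment 3: offset=8 data="fo" -> buffer=???fwYNxfo -> prefix_len=0
Fragment 4: offset=0 data="ZPS" -> buffer=ZPSfwYNxfo -> prefix_len=10

Answer: 0 0 0 10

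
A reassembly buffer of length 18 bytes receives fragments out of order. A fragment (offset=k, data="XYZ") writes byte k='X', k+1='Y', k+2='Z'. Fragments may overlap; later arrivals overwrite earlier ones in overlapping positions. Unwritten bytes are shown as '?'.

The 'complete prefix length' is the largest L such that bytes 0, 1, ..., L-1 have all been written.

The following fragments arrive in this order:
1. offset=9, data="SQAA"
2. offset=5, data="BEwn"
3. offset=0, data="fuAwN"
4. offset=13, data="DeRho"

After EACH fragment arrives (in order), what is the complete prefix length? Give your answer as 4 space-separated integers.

Fragment 1: offset=9 data="SQAA" -> buffer=?????????SQAA????? -> prefix_len=0
Fragment 2: offset=5 data="BEwn" -> buffer=?????BEwnSQAA????? -> prefix_len=0
Fragment 3: offset=0 data="fuAwN" -> buffer=fuAwNBEwnSQAA????? -> prefix_len=13
Fragment 4: offset=13 data="DeRho" -> buffer=fuAwNBEwnSQAADeRho -> prefix_len=18

Answer: 0 0 13 18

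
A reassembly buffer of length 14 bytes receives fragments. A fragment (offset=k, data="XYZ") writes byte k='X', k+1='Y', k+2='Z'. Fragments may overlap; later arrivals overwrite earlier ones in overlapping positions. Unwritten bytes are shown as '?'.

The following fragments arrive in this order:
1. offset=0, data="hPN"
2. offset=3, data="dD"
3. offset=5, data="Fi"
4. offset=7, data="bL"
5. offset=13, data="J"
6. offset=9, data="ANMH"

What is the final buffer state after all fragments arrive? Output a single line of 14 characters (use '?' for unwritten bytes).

Answer: hPNdDFibLANMHJ

Derivation:
Fragment 1: offset=0 data="hPN" -> buffer=hPN???????????
Fragment 2: offset=3 data="dD" -> buffer=hPNdD?????????
Fragment 3: offset=5 data="Fi" -> buffer=hPNdDFi???????
Fragment 4: offset=7 data="bL" -> buffer=hPNdDFibL?????
Fragment 5: offset=13 data="J" -> buffer=hPNdDFibL????J
Fragment 6: offset=9 data="ANMH" -> buffer=hPNdDFibLANMHJ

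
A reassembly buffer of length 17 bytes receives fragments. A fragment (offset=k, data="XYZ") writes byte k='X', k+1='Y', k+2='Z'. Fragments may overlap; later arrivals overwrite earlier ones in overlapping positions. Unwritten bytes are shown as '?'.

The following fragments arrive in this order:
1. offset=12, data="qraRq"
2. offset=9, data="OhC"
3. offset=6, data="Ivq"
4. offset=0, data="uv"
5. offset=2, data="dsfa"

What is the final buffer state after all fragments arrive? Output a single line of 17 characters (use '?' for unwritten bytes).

Answer: uvdsfaIvqOhCqraRq

Derivation:
Fragment 1: offset=12 data="qraRq" -> buffer=????????????qraRq
Fragment 2: offset=9 data="OhC" -> buffer=?????????OhCqraRq
Fragment 3: offset=6 data="Ivq" -> buffer=??????IvqOhCqraRq
Fragment 4: offset=0 data="uv" -> buffer=uv????IvqOhCqraRq
Fragment 5: offset=2 data="dsfa" -> buffer=uvdsfaIvqOhCqraRq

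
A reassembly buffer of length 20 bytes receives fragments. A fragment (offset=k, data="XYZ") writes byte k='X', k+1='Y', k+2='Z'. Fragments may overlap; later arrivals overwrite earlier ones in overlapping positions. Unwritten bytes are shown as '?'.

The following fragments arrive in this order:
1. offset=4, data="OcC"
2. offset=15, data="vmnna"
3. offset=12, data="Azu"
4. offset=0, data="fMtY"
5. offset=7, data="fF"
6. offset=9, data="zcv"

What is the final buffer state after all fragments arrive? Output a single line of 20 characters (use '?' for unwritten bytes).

Fragment 1: offset=4 data="OcC" -> buffer=????OcC?????????????
Fragment 2: offset=15 data="vmnna" -> buffer=????OcC????????vmnna
Fragment 3: offset=12 data="Azu" -> buffer=????OcC?????Azuvmnna
Fragment 4: offset=0 data="fMtY" -> buffer=fMtYOcC?????Azuvmnna
Fragment 5: offset=7 data="fF" -> buffer=fMtYOcCfF???Azuvmnna
Fragment 6: offset=9 data="zcv" -> buffer=fMtYOcCfFzcvAzuvmnna

Answer: fMtYOcCfFzcvAzuvmnna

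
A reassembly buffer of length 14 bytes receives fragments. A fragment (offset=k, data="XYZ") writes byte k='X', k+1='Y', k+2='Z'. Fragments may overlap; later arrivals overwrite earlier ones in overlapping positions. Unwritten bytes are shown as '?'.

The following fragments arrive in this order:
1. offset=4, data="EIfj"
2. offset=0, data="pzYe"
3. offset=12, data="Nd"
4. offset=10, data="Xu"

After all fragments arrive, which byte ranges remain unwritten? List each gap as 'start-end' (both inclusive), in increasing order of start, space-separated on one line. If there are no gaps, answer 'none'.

Answer: 8-9

Derivation:
Fragment 1: offset=4 len=4
Fragment 2: offset=0 len=4
Fragment 3: offset=12 len=2
Fragment 4: offset=10 len=2
Gaps: 8-9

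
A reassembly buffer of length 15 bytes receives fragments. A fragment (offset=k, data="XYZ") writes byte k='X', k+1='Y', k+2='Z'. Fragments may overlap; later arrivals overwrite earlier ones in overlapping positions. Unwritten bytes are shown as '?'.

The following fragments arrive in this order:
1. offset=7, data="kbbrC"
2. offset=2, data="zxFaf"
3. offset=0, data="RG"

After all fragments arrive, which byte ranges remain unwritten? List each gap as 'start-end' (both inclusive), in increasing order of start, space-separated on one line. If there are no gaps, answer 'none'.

Fragment 1: offset=7 len=5
Fragment 2: offset=2 len=5
Fragment 3: offset=0 len=2
Gaps: 12-14

Answer: 12-14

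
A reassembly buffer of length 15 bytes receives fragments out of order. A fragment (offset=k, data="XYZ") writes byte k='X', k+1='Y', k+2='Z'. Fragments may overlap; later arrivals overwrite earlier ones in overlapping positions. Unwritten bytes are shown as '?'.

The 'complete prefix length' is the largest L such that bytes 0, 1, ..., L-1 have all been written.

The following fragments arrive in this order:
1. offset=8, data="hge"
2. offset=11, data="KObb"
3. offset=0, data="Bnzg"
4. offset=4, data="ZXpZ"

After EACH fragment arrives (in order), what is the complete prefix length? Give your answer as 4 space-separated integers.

Fragment 1: offset=8 data="hge" -> buffer=????????hge???? -> prefix_len=0
Fragment 2: offset=11 data="KObb" -> buffer=????????hgeKObb -> prefix_len=0
Fragment 3: offset=0 data="Bnzg" -> buffer=Bnzg????hgeKObb -> prefix_len=4
Fragment 4: offset=4 data="ZXpZ" -> buffer=BnzgZXpZhgeKObb -> prefix_len=15

Answer: 0 0 4 15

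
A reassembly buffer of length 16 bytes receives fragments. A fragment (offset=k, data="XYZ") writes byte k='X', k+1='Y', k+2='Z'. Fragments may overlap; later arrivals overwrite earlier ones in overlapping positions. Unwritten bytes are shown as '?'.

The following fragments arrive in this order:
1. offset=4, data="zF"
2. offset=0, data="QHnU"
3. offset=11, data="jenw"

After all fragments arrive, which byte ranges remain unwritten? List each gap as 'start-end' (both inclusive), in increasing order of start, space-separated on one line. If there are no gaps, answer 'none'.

Answer: 6-10 15-15

Derivation:
Fragment 1: offset=4 len=2
Fragment 2: offset=0 len=4
Fragment 3: offset=11 len=4
Gaps: 6-10 15-15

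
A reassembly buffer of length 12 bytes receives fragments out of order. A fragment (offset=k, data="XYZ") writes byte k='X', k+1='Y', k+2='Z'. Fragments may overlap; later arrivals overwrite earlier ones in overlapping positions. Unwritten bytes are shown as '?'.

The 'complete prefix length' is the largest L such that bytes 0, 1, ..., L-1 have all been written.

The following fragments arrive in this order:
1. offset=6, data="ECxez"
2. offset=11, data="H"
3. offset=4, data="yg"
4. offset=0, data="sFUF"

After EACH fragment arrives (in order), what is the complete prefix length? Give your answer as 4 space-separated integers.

Fragment 1: offset=6 data="ECxez" -> buffer=??????ECxez? -> prefix_len=0
Fragment 2: offset=11 data="H" -> buffer=??????ECxezH -> prefix_len=0
Fragment 3: offset=4 data="yg" -> buffer=????ygECxezH -> prefix_len=0
Fragment 4: offset=0 data="sFUF" -> buffer=sFUFygECxezH -> prefix_len=12

Answer: 0 0 0 12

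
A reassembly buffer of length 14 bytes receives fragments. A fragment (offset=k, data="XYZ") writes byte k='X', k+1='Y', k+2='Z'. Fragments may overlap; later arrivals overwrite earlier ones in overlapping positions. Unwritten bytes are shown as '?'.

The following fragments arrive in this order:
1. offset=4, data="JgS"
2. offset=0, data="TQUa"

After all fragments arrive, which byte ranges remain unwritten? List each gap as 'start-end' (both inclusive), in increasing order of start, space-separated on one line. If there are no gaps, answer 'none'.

Fragment 1: offset=4 len=3
Fragment 2: offset=0 len=4
Gaps: 7-13

Answer: 7-13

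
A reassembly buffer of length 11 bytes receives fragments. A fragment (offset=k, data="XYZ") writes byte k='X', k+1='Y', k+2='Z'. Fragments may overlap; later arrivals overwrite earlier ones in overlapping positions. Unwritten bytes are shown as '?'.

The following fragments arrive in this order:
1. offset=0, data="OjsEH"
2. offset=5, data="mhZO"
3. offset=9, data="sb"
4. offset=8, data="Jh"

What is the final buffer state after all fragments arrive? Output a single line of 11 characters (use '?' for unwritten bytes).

Fragment 1: offset=0 data="OjsEH" -> buffer=OjsEH??????
Fragment 2: offset=5 data="mhZO" -> buffer=OjsEHmhZO??
Fragment 3: offset=9 data="sb" -> buffer=OjsEHmhZOsb
Fragment 4: offset=8 data="Jh" -> buffer=OjsEHmhZJhb

Answer: OjsEHmhZJhb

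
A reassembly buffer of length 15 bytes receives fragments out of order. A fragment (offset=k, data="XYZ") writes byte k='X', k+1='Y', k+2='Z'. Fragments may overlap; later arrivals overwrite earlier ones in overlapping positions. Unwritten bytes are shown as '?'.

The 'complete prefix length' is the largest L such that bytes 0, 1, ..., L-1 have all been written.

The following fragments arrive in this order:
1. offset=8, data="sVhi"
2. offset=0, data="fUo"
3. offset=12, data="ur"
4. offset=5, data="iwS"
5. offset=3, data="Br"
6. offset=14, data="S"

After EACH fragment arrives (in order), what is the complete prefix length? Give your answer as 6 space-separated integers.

Answer: 0 3 3 3 14 15

Derivation:
Fragment 1: offset=8 data="sVhi" -> buffer=????????sVhi??? -> prefix_len=0
Fragment 2: offset=0 data="fUo" -> buffer=fUo?????sVhi??? -> prefix_len=3
Fragment 3: offset=12 data="ur" -> buffer=fUo?????sVhiur? -> prefix_len=3
Fragment 4: offset=5 data="iwS" -> buffer=fUo??iwSsVhiur? -> prefix_len=3
Fragment 5: offset=3 data="Br" -> buffer=fUoBriwSsVhiur? -> prefix_len=14
Fragment 6: offset=14 data="S" -> buffer=fUoBriwSsVhiurS -> prefix_len=15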